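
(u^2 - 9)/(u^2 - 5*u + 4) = (u^2 - 9)/(u^2 - 5*u + 4)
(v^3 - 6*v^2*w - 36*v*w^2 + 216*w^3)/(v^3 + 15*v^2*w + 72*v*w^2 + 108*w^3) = (v^2 - 12*v*w + 36*w^2)/(v^2 + 9*v*w + 18*w^2)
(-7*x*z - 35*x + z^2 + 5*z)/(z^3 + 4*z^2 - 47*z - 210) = (-7*x + z)/(z^2 - z - 42)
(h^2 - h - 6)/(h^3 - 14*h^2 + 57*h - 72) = (h + 2)/(h^2 - 11*h + 24)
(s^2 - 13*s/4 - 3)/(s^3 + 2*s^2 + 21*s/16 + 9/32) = 8*(s - 4)/(8*s^2 + 10*s + 3)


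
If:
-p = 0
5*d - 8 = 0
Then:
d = 8/5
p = 0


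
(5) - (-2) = 7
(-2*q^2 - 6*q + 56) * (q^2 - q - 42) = -2*q^4 - 4*q^3 + 146*q^2 + 196*q - 2352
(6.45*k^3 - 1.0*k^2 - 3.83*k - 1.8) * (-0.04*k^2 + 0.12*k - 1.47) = -0.258*k^5 + 0.814*k^4 - 9.4483*k^3 + 1.0824*k^2 + 5.4141*k + 2.646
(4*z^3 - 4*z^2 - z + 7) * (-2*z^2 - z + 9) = -8*z^5 + 4*z^4 + 42*z^3 - 49*z^2 - 16*z + 63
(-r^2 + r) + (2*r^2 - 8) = r^2 + r - 8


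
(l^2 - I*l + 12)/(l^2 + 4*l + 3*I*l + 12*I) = (l - 4*I)/(l + 4)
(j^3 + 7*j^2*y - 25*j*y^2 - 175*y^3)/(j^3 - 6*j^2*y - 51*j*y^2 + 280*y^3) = (-j - 5*y)/(-j + 8*y)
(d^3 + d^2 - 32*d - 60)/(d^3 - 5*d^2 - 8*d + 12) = (d + 5)/(d - 1)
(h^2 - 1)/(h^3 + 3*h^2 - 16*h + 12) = (h + 1)/(h^2 + 4*h - 12)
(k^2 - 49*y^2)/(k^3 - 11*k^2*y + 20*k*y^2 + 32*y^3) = (k^2 - 49*y^2)/(k^3 - 11*k^2*y + 20*k*y^2 + 32*y^3)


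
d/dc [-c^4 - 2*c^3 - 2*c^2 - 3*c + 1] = -4*c^3 - 6*c^2 - 4*c - 3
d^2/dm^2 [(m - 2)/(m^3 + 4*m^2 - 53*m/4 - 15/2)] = 32*(12*m^5 - 139*m^3 + 114*m^2 + 1452*m - 2042)/(64*m^9 + 768*m^8 + 528*m^7 - 17696*m^6 - 18516*m^5 + 149952*m^4 + 14563*m^3 - 209610*m^2 - 143100*m - 27000)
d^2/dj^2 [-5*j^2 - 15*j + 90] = -10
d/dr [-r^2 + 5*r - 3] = 5 - 2*r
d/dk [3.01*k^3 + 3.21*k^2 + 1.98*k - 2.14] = 9.03*k^2 + 6.42*k + 1.98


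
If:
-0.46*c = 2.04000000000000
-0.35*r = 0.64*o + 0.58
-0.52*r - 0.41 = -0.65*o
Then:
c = -4.43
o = -0.28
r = -1.14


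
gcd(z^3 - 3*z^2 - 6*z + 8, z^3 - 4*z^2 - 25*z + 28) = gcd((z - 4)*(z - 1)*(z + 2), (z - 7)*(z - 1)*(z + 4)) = z - 1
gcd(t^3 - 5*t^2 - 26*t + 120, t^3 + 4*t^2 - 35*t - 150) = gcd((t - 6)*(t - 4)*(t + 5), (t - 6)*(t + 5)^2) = t^2 - t - 30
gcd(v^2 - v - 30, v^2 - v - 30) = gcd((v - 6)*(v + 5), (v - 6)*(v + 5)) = v^2 - v - 30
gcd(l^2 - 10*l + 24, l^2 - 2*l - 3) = 1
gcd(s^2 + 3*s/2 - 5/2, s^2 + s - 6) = 1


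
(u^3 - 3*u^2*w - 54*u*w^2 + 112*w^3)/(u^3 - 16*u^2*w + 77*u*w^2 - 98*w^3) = (u^2 - u*w - 56*w^2)/(u^2 - 14*u*w + 49*w^2)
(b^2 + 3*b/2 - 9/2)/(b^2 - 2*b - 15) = (b - 3/2)/(b - 5)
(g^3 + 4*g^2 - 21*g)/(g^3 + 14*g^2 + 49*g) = (g - 3)/(g + 7)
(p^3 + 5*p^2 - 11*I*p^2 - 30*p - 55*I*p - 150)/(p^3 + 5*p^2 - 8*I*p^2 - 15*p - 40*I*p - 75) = (p - 6*I)/(p - 3*I)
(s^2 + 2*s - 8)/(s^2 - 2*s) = (s + 4)/s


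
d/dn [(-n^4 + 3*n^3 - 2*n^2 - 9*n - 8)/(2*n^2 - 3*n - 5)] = (-4*n^5 + 15*n^4 + 2*n^3 - 21*n^2 + 52*n + 21)/(4*n^4 - 12*n^3 - 11*n^2 + 30*n + 25)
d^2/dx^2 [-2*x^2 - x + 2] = -4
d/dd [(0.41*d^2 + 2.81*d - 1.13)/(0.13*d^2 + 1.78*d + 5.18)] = (0.3645*d^2 + 4.5414*d + 16.5672)/(0.0169*d^4 + 0.4628*d^3 + 4.5152*d^2 + 18.4408*d + 26.8324)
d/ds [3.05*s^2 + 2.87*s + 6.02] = 6.1*s + 2.87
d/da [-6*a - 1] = -6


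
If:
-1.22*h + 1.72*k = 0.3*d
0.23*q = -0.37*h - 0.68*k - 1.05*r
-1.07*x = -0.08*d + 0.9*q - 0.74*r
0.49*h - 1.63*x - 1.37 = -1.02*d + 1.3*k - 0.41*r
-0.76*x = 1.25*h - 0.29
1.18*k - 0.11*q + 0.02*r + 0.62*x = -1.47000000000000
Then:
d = -4.16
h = 2.79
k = 1.25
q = 2.67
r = -2.38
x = -4.20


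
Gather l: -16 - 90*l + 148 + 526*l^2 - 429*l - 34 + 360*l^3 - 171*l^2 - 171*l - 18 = 360*l^3 + 355*l^2 - 690*l + 80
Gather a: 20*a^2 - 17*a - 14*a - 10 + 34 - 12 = 20*a^2 - 31*a + 12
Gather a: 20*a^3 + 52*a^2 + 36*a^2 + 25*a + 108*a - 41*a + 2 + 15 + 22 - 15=20*a^3 + 88*a^2 + 92*a + 24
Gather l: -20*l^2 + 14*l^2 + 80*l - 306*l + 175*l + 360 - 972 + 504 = -6*l^2 - 51*l - 108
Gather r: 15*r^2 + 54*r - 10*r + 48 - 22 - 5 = 15*r^2 + 44*r + 21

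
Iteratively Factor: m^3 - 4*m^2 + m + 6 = (m - 3)*(m^2 - m - 2) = (m - 3)*(m - 2)*(m + 1)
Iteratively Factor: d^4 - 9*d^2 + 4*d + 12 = (d - 2)*(d^3 + 2*d^2 - 5*d - 6) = (d - 2)^2*(d^2 + 4*d + 3) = (d - 2)^2*(d + 3)*(d + 1)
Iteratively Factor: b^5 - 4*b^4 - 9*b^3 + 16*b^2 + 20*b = (b + 1)*(b^4 - 5*b^3 - 4*b^2 + 20*b) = (b - 2)*(b + 1)*(b^3 - 3*b^2 - 10*b) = (b - 5)*(b - 2)*(b + 1)*(b^2 + 2*b) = (b - 5)*(b - 2)*(b + 1)*(b + 2)*(b)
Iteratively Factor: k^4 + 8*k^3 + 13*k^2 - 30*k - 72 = (k - 2)*(k^3 + 10*k^2 + 33*k + 36) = (k - 2)*(k + 3)*(k^2 + 7*k + 12) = (k - 2)*(k + 3)*(k + 4)*(k + 3)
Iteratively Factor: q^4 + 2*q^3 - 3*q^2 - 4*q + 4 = (q - 1)*(q^3 + 3*q^2 - 4) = (q - 1)^2*(q^2 + 4*q + 4) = (q - 1)^2*(q + 2)*(q + 2)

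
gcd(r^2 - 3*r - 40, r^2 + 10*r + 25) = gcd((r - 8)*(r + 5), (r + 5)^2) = r + 5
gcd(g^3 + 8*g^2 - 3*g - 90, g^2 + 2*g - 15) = g^2 + 2*g - 15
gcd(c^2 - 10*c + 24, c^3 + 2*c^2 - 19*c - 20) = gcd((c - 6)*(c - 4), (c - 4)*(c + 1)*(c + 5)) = c - 4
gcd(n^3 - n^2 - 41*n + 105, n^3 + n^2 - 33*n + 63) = n^2 + 4*n - 21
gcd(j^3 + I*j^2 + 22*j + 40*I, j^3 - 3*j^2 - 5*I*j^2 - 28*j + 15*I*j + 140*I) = j - 5*I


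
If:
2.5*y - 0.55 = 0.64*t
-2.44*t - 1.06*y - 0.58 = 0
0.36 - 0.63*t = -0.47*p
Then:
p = -1.17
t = -0.30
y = 0.14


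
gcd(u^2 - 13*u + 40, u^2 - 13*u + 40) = u^2 - 13*u + 40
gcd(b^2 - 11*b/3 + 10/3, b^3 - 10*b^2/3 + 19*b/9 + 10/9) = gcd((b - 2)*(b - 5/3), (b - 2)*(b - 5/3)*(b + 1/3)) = b^2 - 11*b/3 + 10/3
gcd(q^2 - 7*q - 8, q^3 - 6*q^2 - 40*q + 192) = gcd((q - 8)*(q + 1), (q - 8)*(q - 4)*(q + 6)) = q - 8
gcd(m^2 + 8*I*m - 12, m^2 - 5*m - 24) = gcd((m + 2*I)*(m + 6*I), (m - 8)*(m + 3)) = 1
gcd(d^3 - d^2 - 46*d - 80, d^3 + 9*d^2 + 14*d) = d + 2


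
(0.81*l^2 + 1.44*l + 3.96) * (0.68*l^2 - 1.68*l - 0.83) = 0.5508*l^4 - 0.3816*l^3 - 0.3987*l^2 - 7.848*l - 3.2868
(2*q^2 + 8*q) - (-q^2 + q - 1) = 3*q^2 + 7*q + 1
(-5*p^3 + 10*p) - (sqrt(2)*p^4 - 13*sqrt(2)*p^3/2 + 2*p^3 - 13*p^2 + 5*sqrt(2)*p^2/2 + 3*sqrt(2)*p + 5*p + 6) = -sqrt(2)*p^4 - 7*p^3 + 13*sqrt(2)*p^3/2 - 5*sqrt(2)*p^2/2 + 13*p^2 - 3*sqrt(2)*p + 5*p - 6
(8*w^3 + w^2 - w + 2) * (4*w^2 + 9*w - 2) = 32*w^5 + 76*w^4 - 11*w^3 - 3*w^2 + 20*w - 4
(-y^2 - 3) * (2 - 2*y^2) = 2*y^4 + 4*y^2 - 6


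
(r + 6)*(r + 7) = r^2 + 13*r + 42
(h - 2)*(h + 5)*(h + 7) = h^3 + 10*h^2 + 11*h - 70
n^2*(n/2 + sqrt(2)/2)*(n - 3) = n^4/2 - 3*n^3/2 + sqrt(2)*n^3/2 - 3*sqrt(2)*n^2/2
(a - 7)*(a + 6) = a^2 - a - 42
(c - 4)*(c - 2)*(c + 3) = c^3 - 3*c^2 - 10*c + 24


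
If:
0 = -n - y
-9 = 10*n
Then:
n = -9/10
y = 9/10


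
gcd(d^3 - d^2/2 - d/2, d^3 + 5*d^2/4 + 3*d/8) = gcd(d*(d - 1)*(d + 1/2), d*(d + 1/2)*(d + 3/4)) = d^2 + d/2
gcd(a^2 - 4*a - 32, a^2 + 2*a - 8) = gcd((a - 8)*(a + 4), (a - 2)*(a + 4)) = a + 4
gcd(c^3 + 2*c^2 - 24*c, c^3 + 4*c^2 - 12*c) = c^2 + 6*c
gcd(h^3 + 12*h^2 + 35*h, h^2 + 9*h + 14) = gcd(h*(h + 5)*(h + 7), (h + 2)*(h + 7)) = h + 7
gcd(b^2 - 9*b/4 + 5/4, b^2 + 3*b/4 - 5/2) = b - 5/4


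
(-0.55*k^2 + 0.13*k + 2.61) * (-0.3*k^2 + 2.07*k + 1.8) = 0.165*k^4 - 1.1775*k^3 - 1.5039*k^2 + 5.6367*k + 4.698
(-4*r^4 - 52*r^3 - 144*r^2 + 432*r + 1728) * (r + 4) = -4*r^5 - 68*r^4 - 352*r^3 - 144*r^2 + 3456*r + 6912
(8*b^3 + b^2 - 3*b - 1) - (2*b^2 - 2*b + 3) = 8*b^3 - b^2 - b - 4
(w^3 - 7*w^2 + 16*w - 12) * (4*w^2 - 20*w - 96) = 4*w^5 - 48*w^4 + 108*w^3 + 304*w^2 - 1296*w + 1152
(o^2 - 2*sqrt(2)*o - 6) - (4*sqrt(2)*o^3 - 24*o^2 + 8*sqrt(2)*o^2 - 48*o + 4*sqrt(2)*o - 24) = -4*sqrt(2)*o^3 - 8*sqrt(2)*o^2 + 25*o^2 - 6*sqrt(2)*o + 48*o + 18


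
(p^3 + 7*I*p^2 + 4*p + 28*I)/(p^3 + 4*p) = (p + 7*I)/p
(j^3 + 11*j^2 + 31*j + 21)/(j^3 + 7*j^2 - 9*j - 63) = (j + 1)/(j - 3)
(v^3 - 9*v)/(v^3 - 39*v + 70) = v*(v^2 - 9)/(v^3 - 39*v + 70)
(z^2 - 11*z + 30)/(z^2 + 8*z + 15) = (z^2 - 11*z + 30)/(z^2 + 8*z + 15)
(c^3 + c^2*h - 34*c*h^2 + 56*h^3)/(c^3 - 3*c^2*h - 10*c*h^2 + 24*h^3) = (c + 7*h)/(c + 3*h)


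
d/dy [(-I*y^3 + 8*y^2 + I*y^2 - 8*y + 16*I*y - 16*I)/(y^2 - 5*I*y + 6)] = (-I*y^4 - 10*y^3 + y^2*(13 - 74*I) + y*(96 + 44*I) + 32 + 96*I)/(y^4 - 10*I*y^3 - 13*y^2 - 60*I*y + 36)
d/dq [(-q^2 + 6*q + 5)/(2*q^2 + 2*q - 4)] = (-7*q^2 - 6*q - 17)/(2*(q^4 + 2*q^3 - 3*q^2 - 4*q + 4))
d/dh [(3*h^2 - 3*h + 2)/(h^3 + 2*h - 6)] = (-3*h^4 + 6*h^3 - 36*h + 14)/(h^6 + 4*h^4 - 12*h^3 + 4*h^2 - 24*h + 36)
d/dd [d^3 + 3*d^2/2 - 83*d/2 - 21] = 3*d^2 + 3*d - 83/2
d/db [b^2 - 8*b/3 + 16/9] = 2*b - 8/3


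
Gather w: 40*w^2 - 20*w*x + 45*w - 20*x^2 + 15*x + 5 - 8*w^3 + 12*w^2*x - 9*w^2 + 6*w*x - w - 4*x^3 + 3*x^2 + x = -8*w^3 + w^2*(12*x + 31) + w*(44 - 14*x) - 4*x^3 - 17*x^2 + 16*x + 5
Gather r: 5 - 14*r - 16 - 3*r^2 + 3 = -3*r^2 - 14*r - 8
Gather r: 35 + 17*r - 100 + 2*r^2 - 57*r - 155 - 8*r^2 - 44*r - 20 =-6*r^2 - 84*r - 240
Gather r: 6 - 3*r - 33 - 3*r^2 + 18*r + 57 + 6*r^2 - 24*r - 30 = 3*r^2 - 9*r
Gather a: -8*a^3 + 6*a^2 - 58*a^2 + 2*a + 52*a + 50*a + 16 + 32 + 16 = -8*a^3 - 52*a^2 + 104*a + 64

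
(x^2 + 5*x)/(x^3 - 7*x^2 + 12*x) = (x + 5)/(x^2 - 7*x + 12)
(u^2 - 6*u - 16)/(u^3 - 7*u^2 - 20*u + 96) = (u + 2)/(u^2 + u - 12)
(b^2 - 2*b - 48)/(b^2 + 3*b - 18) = (b - 8)/(b - 3)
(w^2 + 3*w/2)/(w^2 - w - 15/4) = 2*w/(2*w - 5)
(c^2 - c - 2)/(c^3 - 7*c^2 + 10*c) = (c + 1)/(c*(c - 5))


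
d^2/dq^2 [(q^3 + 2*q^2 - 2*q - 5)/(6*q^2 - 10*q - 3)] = 2*(166*q^3 - 342*q^2 + 819*q - 512)/(216*q^6 - 1080*q^5 + 1476*q^4 + 80*q^3 - 738*q^2 - 270*q - 27)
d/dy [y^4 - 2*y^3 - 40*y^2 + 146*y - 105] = 4*y^3 - 6*y^2 - 80*y + 146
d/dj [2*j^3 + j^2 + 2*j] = 6*j^2 + 2*j + 2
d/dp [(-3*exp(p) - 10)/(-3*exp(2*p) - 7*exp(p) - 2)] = (-(3*exp(p) + 10)*(6*exp(p) + 7) + 9*exp(2*p) + 21*exp(p) + 6)*exp(p)/(3*exp(2*p) + 7*exp(p) + 2)^2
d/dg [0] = 0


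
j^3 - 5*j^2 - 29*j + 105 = (j - 7)*(j - 3)*(j + 5)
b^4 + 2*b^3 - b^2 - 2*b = b*(b - 1)*(b + 1)*(b + 2)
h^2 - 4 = (h - 2)*(h + 2)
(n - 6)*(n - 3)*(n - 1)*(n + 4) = n^4 - 6*n^3 - 13*n^2 + 90*n - 72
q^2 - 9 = (q - 3)*(q + 3)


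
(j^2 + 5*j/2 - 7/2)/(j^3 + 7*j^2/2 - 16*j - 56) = (j - 1)/(j^2 - 16)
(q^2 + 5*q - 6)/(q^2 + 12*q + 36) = (q - 1)/(q + 6)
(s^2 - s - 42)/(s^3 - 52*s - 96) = (s - 7)/(s^2 - 6*s - 16)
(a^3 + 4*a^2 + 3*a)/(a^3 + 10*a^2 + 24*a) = (a^2 + 4*a + 3)/(a^2 + 10*a + 24)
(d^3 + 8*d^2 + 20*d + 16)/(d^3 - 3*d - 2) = (d^3 + 8*d^2 + 20*d + 16)/(d^3 - 3*d - 2)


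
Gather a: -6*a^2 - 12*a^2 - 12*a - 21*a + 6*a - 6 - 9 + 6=-18*a^2 - 27*a - 9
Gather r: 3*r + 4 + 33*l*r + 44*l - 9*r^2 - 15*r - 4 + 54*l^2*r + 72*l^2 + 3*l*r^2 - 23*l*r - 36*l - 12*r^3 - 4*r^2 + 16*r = 72*l^2 + 8*l - 12*r^3 + r^2*(3*l - 13) + r*(54*l^2 + 10*l + 4)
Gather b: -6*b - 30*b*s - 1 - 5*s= b*(-30*s - 6) - 5*s - 1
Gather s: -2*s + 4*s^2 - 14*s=4*s^2 - 16*s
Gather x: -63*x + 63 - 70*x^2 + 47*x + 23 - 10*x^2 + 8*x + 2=-80*x^2 - 8*x + 88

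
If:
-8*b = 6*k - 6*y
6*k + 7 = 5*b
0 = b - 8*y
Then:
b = 4/7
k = -29/42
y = 1/14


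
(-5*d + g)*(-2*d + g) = 10*d^2 - 7*d*g + g^2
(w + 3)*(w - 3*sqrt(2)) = w^2 - 3*sqrt(2)*w + 3*w - 9*sqrt(2)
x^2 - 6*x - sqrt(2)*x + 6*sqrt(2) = (x - 6)*(x - sqrt(2))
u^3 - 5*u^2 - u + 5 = (u - 5)*(u - 1)*(u + 1)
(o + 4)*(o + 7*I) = o^2 + 4*o + 7*I*o + 28*I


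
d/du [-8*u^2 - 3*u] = -16*u - 3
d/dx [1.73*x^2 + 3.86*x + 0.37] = 3.46*x + 3.86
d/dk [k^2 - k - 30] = 2*k - 1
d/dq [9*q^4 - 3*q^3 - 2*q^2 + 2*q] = 36*q^3 - 9*q^2 - 4*q + 2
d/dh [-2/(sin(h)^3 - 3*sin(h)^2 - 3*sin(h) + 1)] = 6*(sin(h)^2 - 2*sin(h) - 1)*cos(h)/(sin(h)^3 - 3*sin(h)^2 - 3*sin(h) + 1)^2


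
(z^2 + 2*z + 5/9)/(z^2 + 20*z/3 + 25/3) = (z + 1/3)/(z + 5)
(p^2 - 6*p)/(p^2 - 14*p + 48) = p/(p - 8)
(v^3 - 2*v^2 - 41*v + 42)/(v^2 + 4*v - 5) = (v^2 - v - 42)/(v + 5)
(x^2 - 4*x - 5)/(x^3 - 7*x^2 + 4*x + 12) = (x - 5)/(x^2 - 8*x + 12)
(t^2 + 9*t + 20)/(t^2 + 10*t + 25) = (t + 4)/(t + 5)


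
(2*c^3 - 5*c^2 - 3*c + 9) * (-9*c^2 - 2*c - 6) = -18*c^5 + 41*c^4 + 25*c^3 - 45*c^2 - 54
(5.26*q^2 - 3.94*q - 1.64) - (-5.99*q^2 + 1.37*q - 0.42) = 11.25*q^2 - 5.31*q - 1.22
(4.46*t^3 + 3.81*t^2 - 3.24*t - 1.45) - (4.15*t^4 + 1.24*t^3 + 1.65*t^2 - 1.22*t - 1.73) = -4.15*t^4 + 3.22*t^3 + 2.16*t^2 - 2.02*t + 0.28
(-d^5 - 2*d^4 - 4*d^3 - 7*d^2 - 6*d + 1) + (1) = -d^5 - 2*d^4 - 4*d^3 - 7*d^2 - 6*d + 2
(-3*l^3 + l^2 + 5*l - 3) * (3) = -9*l^3 + 3*l^2 + 15*l - 9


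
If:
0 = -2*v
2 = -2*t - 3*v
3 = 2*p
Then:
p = 3/2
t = -1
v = 0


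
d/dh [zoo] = 0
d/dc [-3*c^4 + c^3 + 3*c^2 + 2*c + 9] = -12*c^3 + 3*c^2 + 6*c + 2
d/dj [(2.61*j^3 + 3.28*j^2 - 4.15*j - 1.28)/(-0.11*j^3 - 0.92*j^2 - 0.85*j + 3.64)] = (-1.11022302462516e-16*j^5 - 2.0404*j^4 - 5.35*j^3 + 21.4728*j^2 + 21.5232*j - 16.194)/(0.0121*j^6 + 0.2024*j^5 + 1.0334*j^4 + 0.7632*j^3 - 5.9751*j^2 - 6.188*j + 13.2496)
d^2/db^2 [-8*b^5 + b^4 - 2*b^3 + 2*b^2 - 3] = -160*b^3 + 12*b^2 - 12*b + 4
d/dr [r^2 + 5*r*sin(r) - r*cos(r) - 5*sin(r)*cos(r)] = r*sin(r) + 5*r*cos(r) + 2*r + 5*sin(r) - cos(r) - 5*cos(2*r)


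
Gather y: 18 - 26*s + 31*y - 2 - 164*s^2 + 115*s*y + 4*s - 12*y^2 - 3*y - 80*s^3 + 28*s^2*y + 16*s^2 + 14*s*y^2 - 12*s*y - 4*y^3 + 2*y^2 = -80*s^3 - 148*s^2 - 22*s - 4*y^3 + y^2*(14*s - 10) + y*(28*s^2 + 103*s + 28) + 16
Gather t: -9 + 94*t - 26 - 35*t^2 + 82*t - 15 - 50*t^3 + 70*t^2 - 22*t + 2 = -50*t^3 + 35*t^2 + 154*t - 48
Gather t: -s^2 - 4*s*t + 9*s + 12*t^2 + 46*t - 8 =-s^2 + 9*s + 12*t^2 + t*(46 - 4*s) - 8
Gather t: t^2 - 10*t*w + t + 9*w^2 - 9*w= t^2 + t*(1 - 10*w) + 9*w^2 - 9*w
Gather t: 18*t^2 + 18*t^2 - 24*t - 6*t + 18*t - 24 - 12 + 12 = 36*t^2 - 12*t - 24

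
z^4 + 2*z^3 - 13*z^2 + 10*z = z*(z - 2)*(z - 1)*(z + 5)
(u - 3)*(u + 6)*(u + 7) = u^3 + 10*u^2 + 3*u - 126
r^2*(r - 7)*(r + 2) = r^4 - 5*r^3 - 14*r^2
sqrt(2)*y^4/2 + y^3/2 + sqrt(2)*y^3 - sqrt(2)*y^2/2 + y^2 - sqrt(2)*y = y*(y + 2)*(y - sqrt(2)/2)*(sqrt(2)*y/2 + 1)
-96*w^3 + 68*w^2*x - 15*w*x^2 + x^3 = (-8*w + x)*(-4*w + x)*(-3*w + x)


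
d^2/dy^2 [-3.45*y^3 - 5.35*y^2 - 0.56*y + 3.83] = -20.7*y - 10.7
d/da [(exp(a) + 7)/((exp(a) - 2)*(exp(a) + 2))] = (-exp(2*a) - 14*exp(a) - 4)*exp(a)/(exp(4*a) - 8*exp(2*a) + 16)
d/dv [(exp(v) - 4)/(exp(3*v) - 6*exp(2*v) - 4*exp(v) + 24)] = ((exp(v) - 4)*(-3*exp(2*v) + 12*exp(v) + 4) + exp(3*v) - 6*exp(2*v) - 4*exp(v) + 24)*exp(v)/(exp(3*v) - 6*exp(2*v) - 4*exp(v) + 24)^2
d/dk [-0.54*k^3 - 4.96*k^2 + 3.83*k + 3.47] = -1.62*k^2 - 9.92*k + 3.83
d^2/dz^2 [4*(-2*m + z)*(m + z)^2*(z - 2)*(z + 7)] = -16*m^3 - 72*m^2*z - 120*m^2 + 80*z^3 + 240*z^2 - 336*z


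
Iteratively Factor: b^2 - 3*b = (b)*(b - 3)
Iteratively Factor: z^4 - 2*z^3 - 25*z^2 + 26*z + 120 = (z - 5)*(z^3 + 3*z^2 - 10*z - 24) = (z - 5)*(z - 3)*(z^2 + 6*z + 8) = (z - 5)*(z - 3)*(z + 2)*(z + 4)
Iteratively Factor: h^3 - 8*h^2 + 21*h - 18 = (h - 2)*(h^2 - 6*h + 9) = (h - 3)*(h - 2)*(h - 3)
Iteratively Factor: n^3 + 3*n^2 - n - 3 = (n + 1)*(n^2 + 2*n - 3) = (n - 1)*(n + 1)*(n + 3)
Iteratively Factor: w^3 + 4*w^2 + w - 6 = (w - 1)*(w^2 + 5*w + 6) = (w - 1)*(w + 2)*(w + 3)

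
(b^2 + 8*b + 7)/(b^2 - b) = (b^2 + 8*b + 7)/(b*(b - 1))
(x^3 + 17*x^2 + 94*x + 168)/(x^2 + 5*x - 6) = (x^2 + 11*x + 28)/(x - 1)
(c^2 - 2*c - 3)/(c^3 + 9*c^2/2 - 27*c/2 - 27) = 2*(c + 1)/(2*c^2 + 15*c + 18)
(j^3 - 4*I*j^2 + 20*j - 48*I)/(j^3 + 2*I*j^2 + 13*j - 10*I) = (j^2 - 2*I*j + 24)/(j^2 + 4*I*j + 5)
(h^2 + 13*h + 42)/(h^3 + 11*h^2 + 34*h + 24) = (h + 7)/(h^2 + 5*h + 4)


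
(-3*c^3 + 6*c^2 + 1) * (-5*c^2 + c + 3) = 15*c^5 - 33*c^4 - 3*c^3 + 13*c^2 + c + 3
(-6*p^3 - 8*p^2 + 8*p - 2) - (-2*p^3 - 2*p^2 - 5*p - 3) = -4*p^3 - 6*p^2 + 13*p + 1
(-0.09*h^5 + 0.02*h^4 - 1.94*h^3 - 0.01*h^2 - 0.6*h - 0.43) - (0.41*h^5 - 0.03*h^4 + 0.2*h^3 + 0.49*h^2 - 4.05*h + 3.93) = -0.5*h^5 + 0.05*h^4 - 2.14*h^3 - 0.5*h^2 + 3.45*h - 4.36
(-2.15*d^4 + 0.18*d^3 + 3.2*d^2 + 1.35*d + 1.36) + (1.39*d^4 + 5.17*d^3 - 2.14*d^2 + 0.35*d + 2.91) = -0.76*d^4 + 5.35*d^3 + 1.06*d^2 + 1.7*d + 4.27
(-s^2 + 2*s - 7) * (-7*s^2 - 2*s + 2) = 7*s^4 - 12*s^3 + 43*s^2 + 18*s - 14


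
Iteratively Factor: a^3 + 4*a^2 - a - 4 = (a - 1)*(a^2 + 5*a + 4) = (a - 1)*(a + 1)*(a + 4)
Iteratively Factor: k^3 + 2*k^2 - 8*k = (k + 4)*(k^2 - 2*k) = k*(k + 4)*(k - 2)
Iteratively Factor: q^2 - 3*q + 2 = (q - 2)*(q - 1)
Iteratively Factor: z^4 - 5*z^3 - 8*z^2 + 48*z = (z)*(z^3 - 5*z^2 - 8*z + 48) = z*(z - 4)*(z^2 - z - 12) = z*(z - 4)*(z + 3)*(z - 4)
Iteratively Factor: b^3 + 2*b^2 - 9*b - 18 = (b + 2)*(b^2 - 9) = (b + 2)*(b + 3)*(b - 3)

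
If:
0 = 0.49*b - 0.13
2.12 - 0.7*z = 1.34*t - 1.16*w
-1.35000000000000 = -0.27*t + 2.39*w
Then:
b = 0.27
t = 1.21160102443414 - 0.579012943863778*z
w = -0.0654115041185021*z - 0.427978126946771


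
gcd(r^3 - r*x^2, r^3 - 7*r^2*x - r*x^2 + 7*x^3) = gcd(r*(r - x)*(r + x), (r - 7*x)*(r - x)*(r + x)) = -r^2 + x^2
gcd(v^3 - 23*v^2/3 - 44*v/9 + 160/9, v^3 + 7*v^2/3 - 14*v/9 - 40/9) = v^2 + v/3 - 20/9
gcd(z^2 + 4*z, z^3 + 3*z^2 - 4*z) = z^2 + 4*z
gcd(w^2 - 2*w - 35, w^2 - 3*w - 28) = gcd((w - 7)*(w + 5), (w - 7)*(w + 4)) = w - 7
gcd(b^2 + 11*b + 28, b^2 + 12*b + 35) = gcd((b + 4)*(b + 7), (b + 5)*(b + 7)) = b + 7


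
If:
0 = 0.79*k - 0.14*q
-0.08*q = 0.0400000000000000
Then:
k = -0.09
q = -0.50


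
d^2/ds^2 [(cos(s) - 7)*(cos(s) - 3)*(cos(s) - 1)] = -127*cos(s)/4 + 22*cos(2*s) - 9*cos(3*s)/4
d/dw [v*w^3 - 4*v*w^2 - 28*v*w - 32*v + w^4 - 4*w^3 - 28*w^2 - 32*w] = 3*v*w^2 - 8*v*w - 28*v + 4*w^3 - 12*w^2 - 56*w - 32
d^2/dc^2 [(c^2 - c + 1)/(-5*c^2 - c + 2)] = 2*(30*c^3 - 105*c^2 + 15*c - 13)/(125*c^6 + 75*c^5 - 135*c^4 - 59*c^3 + 54*c^2 + 12*c - 8)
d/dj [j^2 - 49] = 2*j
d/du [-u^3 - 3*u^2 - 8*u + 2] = -3*u^2 - 6*u - 8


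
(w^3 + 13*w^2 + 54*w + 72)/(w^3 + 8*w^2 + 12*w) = (w^2 + 7*w + 12)/(w*(w + 2))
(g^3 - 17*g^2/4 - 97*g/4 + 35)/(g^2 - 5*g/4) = g - 3 - 28/g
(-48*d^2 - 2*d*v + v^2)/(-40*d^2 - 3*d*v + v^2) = (6*d + v)/(5*d + v)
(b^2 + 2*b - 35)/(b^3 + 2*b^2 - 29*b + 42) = (b - 5)/(b^2 - 5*b + 6)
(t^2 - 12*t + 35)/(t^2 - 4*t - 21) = (t - 5)/(t + 3)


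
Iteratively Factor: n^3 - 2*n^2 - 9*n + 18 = (n + 3)*(n^2 - 5*n + 6) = (n - 2)*(n + 3)*(n - 3)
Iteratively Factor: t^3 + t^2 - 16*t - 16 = (t + 1)*(t^2 - 16) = (t + 1)*(t + 4)*(t - 4)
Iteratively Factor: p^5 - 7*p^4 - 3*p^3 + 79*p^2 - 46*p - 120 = (p - 5)*(p^4 - 2*p^3 - 13*p^2 + 14*p + 24) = (p - 5)*(p + 1)*(p^3 - 3*p^2 - 10*p + 24) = (p - 5)*(p - 4)*(p + 1)*(p^2 + p - 6) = (p - 5)*(p - 4)*(p + 1)*(p + 3)*(p - 2)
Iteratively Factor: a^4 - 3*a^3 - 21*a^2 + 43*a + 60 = (a + 1)*(a^3 - 4*a^2 - 17*a + 60) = (a - 3)*(a + 1)*(a^2 - a - 20) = (a - 5)*(a - 3)*(a + 1)*(a + 4)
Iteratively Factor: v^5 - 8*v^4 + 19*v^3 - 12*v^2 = (v - 3)*(v^4 - 5*v^3 + 4*v^2) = v*(v - 3)*(v^3 - 5*v^2 + 4*v) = v^2*(v - 3)*(v^2 - 5*v + 4) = v^2*(v - 4)*(v - 3)*(v - 1)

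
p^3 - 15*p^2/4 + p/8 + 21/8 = (p - 7/2)*(p - 1)*(p + 3/4)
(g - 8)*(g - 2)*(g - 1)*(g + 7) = g^4 - 4*g^3 - 51*g^2 + 166*g - 112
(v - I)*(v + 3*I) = v^2 + 2*I*v + 3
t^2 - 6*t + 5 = (t - 5)*(t - 1)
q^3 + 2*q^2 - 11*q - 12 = (q - 3)*(q + 1)*(q + 4)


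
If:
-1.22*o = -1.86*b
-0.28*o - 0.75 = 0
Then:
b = -1.76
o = -2.68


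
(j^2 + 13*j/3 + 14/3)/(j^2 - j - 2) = (j^2 + 13*j/3 + 14/3)/(j^2 - j - 2)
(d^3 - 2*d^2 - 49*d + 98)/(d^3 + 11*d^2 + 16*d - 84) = (d - 7)/(d + 6)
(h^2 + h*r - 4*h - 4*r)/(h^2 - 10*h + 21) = (h^2 + h*r - 4*h - 4*r)/(h^2 - 10*h + 21)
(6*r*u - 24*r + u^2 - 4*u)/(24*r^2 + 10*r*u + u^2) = (u - 4)/(4*r + u)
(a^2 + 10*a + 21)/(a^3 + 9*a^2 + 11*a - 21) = 1/(a - 1)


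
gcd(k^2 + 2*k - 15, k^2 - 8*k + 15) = k - 3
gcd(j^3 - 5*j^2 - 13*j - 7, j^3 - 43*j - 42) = j^2 - 6*j - 7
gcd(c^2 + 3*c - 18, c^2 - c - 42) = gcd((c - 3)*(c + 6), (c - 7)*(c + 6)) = c + 6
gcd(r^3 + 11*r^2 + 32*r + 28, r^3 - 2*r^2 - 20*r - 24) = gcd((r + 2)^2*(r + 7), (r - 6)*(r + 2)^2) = r^2 + 4*r + 4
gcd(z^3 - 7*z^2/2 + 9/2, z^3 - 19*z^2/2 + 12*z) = z - 3/2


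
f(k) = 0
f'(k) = 0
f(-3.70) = 0.00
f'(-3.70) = 0.00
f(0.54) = 0.00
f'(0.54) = 0.00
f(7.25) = 0.00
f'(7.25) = 0.00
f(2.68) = 0.00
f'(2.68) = 0.00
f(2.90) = 0.00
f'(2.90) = 0.00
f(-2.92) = 0.00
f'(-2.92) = 0.00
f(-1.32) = 0.00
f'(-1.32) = 0.00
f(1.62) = 0.00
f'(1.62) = 0.00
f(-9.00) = 0.00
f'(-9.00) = 0.00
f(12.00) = 0.00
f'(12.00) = 0.00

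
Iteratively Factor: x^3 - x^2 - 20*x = (x - 5)*(x^2 + 4*x) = x*(x - 5)*(x + 4)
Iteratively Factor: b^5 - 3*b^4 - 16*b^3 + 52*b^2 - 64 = (b + 1)*(b^4 - 4*b^3 - 12*b^2 + 64*b - 64) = (b - 4)*(b + 1)*(b^3 - 12*b + 16) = (b - 4)*(b + 1)*(b + 4)*(b^2 - 4*b + 4) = (b - 4)*(b - 2)*(b + 1)*(b + 4)*(b - 2)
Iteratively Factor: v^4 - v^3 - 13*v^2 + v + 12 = (v + 1)*(v^3 - 2*v^2 - 11*v + 12) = (v - 4)*(v + 1)*(v^2 + 2*v - 3) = (v - 4)*(v - 1)*(v + 1)*(v + 3)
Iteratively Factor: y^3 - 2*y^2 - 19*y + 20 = (y - 1)*(y^2 - y - 20) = (y - 1)*(y + 4)*(y - 5)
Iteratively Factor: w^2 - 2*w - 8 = (w + 2)*(w - 4)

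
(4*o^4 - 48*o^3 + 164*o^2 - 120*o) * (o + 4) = 4*o^5 - 32*o^4 - 28*o^3 + 536*o^2 - 480*o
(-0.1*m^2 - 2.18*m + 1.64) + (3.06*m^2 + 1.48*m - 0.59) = 2.96*m^2 - 0.7*m + 1.05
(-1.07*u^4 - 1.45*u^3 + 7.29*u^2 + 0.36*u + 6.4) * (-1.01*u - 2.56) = 1.0807*u^5 + 4.2037*u^4 - 3.6509*u^3 - 19.026*u^2 - 7.3856*u - 16.384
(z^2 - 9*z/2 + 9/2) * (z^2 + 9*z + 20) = z^4 + 9*z^3/2 - 16*z^2 - 99*z/2 + 90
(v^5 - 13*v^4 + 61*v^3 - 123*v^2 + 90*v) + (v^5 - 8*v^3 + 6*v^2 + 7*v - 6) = 2*v^5 - 13*v^4 + 53*v^3 - 117*v^2 + 97*v - 6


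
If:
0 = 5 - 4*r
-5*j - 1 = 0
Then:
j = -1/5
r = 5/4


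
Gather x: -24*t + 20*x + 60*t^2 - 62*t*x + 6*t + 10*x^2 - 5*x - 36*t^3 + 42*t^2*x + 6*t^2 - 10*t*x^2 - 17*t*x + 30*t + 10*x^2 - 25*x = -36*t^3 + 66*t^2 + 12*t + x^2*(20 - 10*t) + x*(42*t^2 - 79*t - 10)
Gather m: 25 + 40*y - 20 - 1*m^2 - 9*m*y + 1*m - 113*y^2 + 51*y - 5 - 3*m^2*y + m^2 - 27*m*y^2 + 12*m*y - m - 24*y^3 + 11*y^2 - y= -3*m^2*y + m*(-27*y^2 + 3*y) - 24*y^3 - 102*y^2 + 90*y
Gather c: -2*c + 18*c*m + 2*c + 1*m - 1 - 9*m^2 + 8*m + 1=18*c*m - 9*m^2 + 9*m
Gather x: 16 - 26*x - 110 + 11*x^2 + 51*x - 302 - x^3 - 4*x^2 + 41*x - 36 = -x^3 + 7*x^2 + 66*x - 432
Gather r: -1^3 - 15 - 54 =-70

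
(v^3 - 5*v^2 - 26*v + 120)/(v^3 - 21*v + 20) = (v - 6)/(v - 1)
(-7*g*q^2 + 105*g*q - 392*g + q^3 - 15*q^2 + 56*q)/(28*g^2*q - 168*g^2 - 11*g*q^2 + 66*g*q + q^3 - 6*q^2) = (q^2 - 15*q + 56)/(-4*g*q + 24*g + q^2 - 6*q)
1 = 1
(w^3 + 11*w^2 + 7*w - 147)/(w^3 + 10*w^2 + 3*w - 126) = (w + 7)/(w + 6)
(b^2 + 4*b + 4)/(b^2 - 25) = (b^2 + 4*b + 4)/(b^2 - 25)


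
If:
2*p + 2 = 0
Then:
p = -1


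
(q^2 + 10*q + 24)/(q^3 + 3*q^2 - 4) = (q^2 + 10*q + 24)/(q^3 + 3*q^2 - 4)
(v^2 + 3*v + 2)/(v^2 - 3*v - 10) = (v + 1)/(v - 5)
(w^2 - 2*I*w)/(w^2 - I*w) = (w - 2*I)/(w - I)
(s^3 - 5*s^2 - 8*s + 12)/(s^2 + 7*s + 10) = (s^2 - 7*s + 6)/(s + 5)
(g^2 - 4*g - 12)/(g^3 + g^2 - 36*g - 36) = (g + 2)/(g^2 + 7*g + 6)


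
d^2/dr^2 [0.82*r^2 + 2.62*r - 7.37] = 1.64000000000000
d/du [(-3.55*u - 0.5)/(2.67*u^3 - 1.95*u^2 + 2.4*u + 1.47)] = (18.957*u^3 - 2.9175*u^2 - 1.95*u - 4.0185)/(7.1289*u^6 - 10.413*u^5 + 16.6185*u^4 - 1.5102*u^3 + 0.0270000000000001*u^2 + 7.056*u + 2.1609)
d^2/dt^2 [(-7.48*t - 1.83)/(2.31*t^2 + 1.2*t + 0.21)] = (-(4.62*t + 1.2)*(7.48*t + 1.83)*(9.24*t + 2.4) + (103.6728*t + 26.4066)*(2.31*t^2 + 1.2*t + 0.21))/(2.31*t^2 + 1.2*t + 0.21)^3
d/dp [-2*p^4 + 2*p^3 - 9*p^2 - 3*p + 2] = -8*p^3 + 6*p^2 - 18*p - 3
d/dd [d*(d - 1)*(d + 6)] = 3*d^2 + 10*d - 6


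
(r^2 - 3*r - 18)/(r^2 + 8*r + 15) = (r - 6)/(r + 5)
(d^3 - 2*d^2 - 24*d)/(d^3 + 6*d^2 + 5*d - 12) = d*(d - 6)/(d^2 + 2*d - 3)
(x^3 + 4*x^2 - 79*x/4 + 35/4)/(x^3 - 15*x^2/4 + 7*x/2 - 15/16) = 4*(x + 7)/(4*x - 3)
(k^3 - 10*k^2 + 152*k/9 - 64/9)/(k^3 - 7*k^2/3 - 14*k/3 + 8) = (k^2 - 26*k/3 + 16/3)/(k^2 - k - 6)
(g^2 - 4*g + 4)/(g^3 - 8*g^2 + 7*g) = (g^2 - 4*g + 4)/(g*(g^2 - 8*g + 7))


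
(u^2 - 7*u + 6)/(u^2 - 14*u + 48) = (u - 1)/(u - 8)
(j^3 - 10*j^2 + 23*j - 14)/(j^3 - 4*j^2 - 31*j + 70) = (j - 1)/(j + 5)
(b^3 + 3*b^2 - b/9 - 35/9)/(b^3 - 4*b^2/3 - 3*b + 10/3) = (b + 7/3)/(b - 2)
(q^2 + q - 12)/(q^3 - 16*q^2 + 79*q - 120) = (q + 4)/(q^2 - 13*q + 40)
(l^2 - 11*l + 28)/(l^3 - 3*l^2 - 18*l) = (-l^2 + 11*l - 28)/(l*(-l^2 + 3*l + 18))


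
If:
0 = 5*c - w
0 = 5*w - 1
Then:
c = 1/25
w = 1/5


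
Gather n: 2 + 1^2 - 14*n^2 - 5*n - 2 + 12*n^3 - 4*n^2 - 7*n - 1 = 12*n^3 - 18*n^2 - 12*n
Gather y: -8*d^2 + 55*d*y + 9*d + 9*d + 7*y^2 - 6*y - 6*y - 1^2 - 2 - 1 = -8*d^2 + 18*d + 7*y^2 + y*(55*d - 12) - 4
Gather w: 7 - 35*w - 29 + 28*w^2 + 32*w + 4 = 28*w^2 - 3*w - 18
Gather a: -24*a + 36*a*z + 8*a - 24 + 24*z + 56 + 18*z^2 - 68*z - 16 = a*(36*z - 16) + 18*z^2 - 44*z + 16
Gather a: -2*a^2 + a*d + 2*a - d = -2*a^2 + a*(d + 2) - d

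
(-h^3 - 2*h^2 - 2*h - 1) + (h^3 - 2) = -2*h^2 - 2*h - 3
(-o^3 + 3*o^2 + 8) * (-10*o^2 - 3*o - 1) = 10*o^5 - 27*o^4 - 8*o^3 - 83*o^2 - 24*o - 8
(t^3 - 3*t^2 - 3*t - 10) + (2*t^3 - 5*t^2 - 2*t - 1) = 3*t^3 - 8*t^2 - 5*t - 11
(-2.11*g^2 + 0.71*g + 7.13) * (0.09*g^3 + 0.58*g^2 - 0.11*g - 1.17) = -0.1899*g^5 - 1.1599*g^4 + 1.2856*g^3 + 6.526*g^2 - 1.615*g - 8.3421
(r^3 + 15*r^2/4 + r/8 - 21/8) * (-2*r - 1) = -2*r^4 - 17*r^3/2 - 4*r^2 + 41*r/8 + 21/8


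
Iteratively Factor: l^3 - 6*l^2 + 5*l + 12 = (l - 4)*(l^2 - 2*l - 3) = (l - 4)*(l + 1)*(l - 3)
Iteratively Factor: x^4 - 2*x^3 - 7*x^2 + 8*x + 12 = (x + 1)*(x^3 - 3*x^2 - 4*x + 12) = (x + 1)*(x + 2)*(x^2 - 5*x + 6) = (x - 3)*(x + 1)*(x + 2)*(x - 2)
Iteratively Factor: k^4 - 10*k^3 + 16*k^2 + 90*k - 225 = (k - 5)*(k^3 - 5*k^2 - 9*k + 45) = (k - 5)*(k - 3)*(k^2 - 2*k - 15) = (k - 5)^2*(k - 3)*(k + 3)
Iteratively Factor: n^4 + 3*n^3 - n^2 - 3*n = (n - 1)*(n^3 + 4*n^2 + 3*n) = (n - 1)*(n + 3)*(n^2 + n) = n*(n - 1)*(n + 3)*(n + 1)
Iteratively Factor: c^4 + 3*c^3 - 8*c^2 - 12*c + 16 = (c + 4)*(c^3 - c^2 - 4*c + 4) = (c + 2)*(c + 4)*(c^2 - 3*c + 2) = (c - 2)*(c + 2)*(c + 4)*(c - 1)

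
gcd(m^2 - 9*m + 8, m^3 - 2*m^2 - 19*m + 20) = m - 1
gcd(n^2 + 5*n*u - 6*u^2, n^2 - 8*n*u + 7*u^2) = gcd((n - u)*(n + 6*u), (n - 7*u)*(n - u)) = -n + u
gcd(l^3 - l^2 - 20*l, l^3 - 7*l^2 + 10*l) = l^2 - 5*l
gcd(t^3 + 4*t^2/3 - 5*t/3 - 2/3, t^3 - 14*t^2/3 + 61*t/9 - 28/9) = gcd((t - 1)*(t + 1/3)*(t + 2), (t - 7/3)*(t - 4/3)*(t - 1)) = t - 1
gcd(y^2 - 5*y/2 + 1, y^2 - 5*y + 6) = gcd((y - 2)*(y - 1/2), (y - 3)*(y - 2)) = y - 2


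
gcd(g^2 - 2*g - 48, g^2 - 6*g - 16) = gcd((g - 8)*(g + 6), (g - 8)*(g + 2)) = g - 8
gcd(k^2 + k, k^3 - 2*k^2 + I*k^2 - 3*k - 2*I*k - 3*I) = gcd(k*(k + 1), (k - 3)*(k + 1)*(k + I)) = k + 1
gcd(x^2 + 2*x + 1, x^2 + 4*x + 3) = x + 1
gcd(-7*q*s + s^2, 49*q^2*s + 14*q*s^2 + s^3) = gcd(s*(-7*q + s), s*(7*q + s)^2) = s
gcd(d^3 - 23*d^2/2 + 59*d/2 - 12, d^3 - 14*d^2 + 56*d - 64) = d - 8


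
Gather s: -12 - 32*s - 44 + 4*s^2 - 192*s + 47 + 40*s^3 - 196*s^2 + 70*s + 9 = 40*s^3 - 192*s^2 - 154*s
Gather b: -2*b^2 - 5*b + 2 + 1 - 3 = -2*b^2 - 5*b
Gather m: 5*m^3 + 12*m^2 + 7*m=5*m^3 + 12*m^2 + 7*m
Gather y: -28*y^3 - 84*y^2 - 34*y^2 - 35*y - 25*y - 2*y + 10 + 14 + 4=-28*y^3 - 118*y^2 - 62*y + 28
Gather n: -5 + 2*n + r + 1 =2*n + r - 4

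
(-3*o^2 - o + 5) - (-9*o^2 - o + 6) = 6*o^2 - 1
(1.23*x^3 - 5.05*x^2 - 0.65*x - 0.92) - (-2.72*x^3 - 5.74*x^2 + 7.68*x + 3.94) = 3.95*x^3 + 0.69*x^2 - 8.33*x - 4.86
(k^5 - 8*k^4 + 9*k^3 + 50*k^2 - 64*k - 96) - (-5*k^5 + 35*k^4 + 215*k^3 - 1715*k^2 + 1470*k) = 6*k^5 - 43*k^4 - 206*k^3 + 1765*k^2 - 1534*k - 96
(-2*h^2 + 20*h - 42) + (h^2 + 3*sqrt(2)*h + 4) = -h^2 + 3*sqrt(2)*h + 20*h - 38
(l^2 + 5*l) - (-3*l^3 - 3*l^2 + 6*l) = 3*l^3 + 4*l^2 - l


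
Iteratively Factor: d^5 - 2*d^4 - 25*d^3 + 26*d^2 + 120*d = (d - 5)*(d^4 + 3*d^3 - 10*d^2 - 24*d) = (d - 5)*(d + 4)*(d^3 - d^2 - 6*d) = (d - 5)*(d - 3)*(d + 4)*(d^2 + 2*d) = d*(d - 5)*(d - 3)*(d + 4)*(d + 2)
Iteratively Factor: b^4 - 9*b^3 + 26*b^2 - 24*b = (b - 3)*(b^3 - 6*b^2 + 8*b) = b*(b - 3)*(b^2 - 6*b + 8) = b*(b - 3)*(b - 2)*(b - 4)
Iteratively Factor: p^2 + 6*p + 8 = (p + 4)*(p + 2)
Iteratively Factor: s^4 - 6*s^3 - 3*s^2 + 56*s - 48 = (s + 3)*(s^3 - 9*s^2 + 24*s - 16) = (s - 4)*(s + 3)*(s^2 - 5*s + 4) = (s - 4)^2*(s + 3)*(s - 1)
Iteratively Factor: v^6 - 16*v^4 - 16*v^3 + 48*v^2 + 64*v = (v - 2)*(v^5 + 2*v^4 - 12*v^3 - 40*v^2 - 32*v) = v*(v - 2)*(v^4 + 2*v^3 - 12*v^2 - 40*v - 32) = v*(v - 2)*(v + 2)*(v^3 - 12*v - 16) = v*(v - 4)*(v - 2)*(v + 2)*(v^2 + 4*v + 4) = v*(v - 4)*(v - 2)*(v + 2)^2*(v + 2)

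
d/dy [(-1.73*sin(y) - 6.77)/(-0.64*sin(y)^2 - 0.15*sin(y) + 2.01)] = (-8.6656*sin(y) + 0.5536*cos(2*y) - 5.0464)*cos(y)/(0.64*sin(y)^2 + 0.15*sin(y) - 2.01)^2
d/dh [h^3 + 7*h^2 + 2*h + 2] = 3*h^2 + 14*h + 2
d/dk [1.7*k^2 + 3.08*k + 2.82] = 3.4*k + 3.08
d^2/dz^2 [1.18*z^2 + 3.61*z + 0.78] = 2.36000000000000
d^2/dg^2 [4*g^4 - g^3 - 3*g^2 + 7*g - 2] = 48*g^2 - 6*g - 6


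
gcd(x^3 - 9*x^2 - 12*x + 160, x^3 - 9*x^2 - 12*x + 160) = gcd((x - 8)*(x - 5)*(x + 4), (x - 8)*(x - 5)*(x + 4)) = x^3 - 9*x^2 - 12*x + 160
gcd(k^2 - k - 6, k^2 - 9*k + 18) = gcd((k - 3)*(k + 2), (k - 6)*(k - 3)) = k - 3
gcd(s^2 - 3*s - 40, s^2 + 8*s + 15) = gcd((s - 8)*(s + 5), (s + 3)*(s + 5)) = s + 5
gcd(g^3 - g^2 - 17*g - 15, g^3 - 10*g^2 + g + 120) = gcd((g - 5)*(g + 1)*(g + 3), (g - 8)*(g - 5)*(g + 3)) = g^2 - 2*g - 15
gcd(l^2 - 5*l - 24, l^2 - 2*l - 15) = l + 3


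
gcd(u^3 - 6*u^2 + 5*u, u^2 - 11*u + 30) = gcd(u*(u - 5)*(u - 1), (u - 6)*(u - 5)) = u - 5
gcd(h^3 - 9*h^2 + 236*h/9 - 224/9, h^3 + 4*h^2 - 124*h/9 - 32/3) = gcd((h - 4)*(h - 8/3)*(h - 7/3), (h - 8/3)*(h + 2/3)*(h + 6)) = h - 8/3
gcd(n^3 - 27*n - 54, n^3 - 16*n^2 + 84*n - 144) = n - 6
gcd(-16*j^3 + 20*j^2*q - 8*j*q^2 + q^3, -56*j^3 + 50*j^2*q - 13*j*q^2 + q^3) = 8*j^2 - 6*j*q + q^2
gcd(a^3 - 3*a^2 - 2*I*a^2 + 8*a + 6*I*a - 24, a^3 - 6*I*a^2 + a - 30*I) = a + 2*I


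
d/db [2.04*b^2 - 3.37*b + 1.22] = 4.08*b - 3.37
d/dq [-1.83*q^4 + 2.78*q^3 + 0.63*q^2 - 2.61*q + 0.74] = -7.32*q^3 + 8.34*q^2 + 1.26*q - 2.61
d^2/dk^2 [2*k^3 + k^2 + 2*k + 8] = 12*k + 2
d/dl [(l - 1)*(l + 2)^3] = (l + 2)^2*(4*l - 1)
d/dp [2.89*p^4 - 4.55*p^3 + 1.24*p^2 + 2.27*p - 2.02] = 11.56*p^3 - 13.65*p^2 + 2.48*p + 2.27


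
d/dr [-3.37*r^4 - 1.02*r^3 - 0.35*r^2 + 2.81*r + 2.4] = -13.48*r^3 - 3.06*r^2 - 0.7*r + 2.81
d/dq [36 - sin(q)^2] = -sin(2*q)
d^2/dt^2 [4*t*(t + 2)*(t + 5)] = 24*t + 56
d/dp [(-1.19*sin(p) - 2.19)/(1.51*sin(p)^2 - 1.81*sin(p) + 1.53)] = (1.7969*sin(p)^2 + 6.6138*sin(p) - 5.7846)*cos(p)/(2.2801*sin(p)^4 - 5.4662*sin(p)^3 + 7.8967*sin(p)^2 - 5.5386*sin(p) + 2.3409)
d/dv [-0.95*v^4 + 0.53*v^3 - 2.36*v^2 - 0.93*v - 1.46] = -3.8*v^3 + 1.59*v^2 - 4.72*v - 0.93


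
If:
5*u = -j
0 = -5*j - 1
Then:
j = -1/5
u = 1/25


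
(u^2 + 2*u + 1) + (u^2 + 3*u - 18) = 2*u^2 + 5*u - 17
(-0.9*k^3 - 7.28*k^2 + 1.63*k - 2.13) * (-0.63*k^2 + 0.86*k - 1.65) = 0.567*k^5 + 3.8124*k^4 - 5.8027*k^3 + 14.7557*k^2 - 4.5213*k + 3.5145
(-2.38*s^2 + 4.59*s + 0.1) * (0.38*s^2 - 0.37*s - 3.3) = -0.9044*s^4 + 2.6248*s^3 + 6.1937*s^2 - 15.184*s - 0.33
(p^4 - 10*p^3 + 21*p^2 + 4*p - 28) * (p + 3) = p^5 - 7*p^4 - 9*p^3 + 67*p^2 - 16*p - 84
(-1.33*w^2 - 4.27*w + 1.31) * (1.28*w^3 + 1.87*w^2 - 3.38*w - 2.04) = -1.7024*w^5 - 7.9527*w^4 - 1.8127*w^3 + 19.5955*w^2 + 4.283*w - 2.6724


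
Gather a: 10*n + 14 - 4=10*n + 10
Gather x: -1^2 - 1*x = -x - 1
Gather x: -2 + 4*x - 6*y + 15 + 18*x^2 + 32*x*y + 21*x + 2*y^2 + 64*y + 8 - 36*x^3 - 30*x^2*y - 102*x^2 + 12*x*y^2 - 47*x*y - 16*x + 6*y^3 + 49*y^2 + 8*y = -36*x^3 + x^2*(-30*y - 84) + x*(12*y^2 - 15*y + 9) + 6*y^3 + 51*y^2 + 66*y + 21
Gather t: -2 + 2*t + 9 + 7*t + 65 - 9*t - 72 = 0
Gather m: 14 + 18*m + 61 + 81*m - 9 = 99*m + 66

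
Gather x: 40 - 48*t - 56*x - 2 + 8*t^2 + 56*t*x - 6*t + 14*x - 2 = 8*t^2 - 54*t + x*(56*t - 42) + 36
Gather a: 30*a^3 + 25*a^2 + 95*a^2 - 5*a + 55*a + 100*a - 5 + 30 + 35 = 30*a^3 + 120*a^2 + 150*a + 60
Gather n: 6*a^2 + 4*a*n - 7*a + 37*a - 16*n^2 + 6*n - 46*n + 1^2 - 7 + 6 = 6*a^2 + 30*a - 16*n^2 + n*(4*a - 40)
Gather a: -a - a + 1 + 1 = 2 - 2*a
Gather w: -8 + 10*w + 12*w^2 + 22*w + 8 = 12*w^2 + 32*w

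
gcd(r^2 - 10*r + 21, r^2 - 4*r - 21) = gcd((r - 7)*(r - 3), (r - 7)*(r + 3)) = r - 7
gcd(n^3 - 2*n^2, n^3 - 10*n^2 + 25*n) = n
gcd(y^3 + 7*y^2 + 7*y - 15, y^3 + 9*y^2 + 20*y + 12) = 1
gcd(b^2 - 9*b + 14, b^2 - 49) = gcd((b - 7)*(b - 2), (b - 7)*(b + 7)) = b - 7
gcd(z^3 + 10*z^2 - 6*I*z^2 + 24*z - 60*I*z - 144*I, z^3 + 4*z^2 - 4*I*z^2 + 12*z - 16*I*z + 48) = z^2 + z*(4 - 6*I) - 24*I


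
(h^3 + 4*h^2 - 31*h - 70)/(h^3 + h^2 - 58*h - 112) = (h - 5)/(h - 8)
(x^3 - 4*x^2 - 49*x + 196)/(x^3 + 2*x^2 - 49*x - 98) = (x - 4)/(x + 2)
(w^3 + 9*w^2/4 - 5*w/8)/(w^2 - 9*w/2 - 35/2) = w*(4*w - 1)/(4*(w - 7))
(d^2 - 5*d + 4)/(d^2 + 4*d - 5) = (d - 4)/(d + 5)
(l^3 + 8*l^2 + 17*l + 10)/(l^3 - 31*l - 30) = (l + 2)/(l - 6)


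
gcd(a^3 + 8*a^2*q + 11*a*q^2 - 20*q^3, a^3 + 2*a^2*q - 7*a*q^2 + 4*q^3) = -a^2 - 3*a*q + 4*q^2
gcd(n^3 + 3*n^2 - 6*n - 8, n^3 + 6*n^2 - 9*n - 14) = n^2 - n - 2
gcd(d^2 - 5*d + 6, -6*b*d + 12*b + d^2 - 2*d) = d - 2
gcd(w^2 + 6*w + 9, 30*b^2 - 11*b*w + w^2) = 1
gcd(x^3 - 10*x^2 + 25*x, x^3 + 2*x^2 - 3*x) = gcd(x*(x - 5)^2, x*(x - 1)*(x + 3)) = x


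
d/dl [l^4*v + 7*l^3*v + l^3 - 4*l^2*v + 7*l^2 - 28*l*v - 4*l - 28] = 4*l^3*v + 21*l^2*v + 3*l^2 - 8*l*v + 14*l - 28*v - 4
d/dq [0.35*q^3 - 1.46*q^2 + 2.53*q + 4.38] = 1.05*q^2 - 2.92*q + 2.53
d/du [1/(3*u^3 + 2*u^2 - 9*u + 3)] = (-9*u^2 - 4*u + 9)/(3*u^3 + 2*u^2 - 9*u + 3)^2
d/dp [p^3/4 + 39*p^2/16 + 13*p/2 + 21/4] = 3*p^2/4 + 39*p/8 + 13/2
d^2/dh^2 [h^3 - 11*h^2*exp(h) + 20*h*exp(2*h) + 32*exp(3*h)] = -11*h^2*exp(h) + 80*h*exp(2*h) - 44*h*exp(h) + 6*h + 288*exp(3*h) + 80*exp(2*h) - 22*exp(h)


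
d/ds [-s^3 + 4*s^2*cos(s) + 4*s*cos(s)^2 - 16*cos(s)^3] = -4*s^2*sin(s) - 3*s^2 - 4*s*sin(2*s) + 8*s*cos(s) + 48*sin(s)*cos(s)^2 + 4*cos(s)^2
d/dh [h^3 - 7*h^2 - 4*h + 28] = 3*h^2 - 14*h - 4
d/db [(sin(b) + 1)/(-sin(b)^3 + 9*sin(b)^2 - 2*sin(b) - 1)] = (2*sin(b)^3 - 6*sin(b)^2 - 18*sin(b) + 1)*cos(b)/(sin(b)^3 - 9*sin(b)^2 + 2*sin(b) + 1)^2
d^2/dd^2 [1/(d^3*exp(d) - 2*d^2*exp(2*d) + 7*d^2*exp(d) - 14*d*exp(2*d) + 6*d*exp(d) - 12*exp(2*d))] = ((d^3 - 2*d^2*exp(d) + 7*d^2 - 14*d*exp(d) + 6*d - 12*exp(d))*(-d^3 + 8*d^2*exp(d) - 13*d^2 + 72*d*exp(d) - 40*d + 108*exp(d) - 26) + 2*(d^3 - 4*d^2*exp(d) + 10*d^2 - 32*d*exp(d) + 20*d - 38*exp(d) + 6)^2)*exp(-d)/(d^3 - 2*d^2*exp(d) + 7*d^2 - 14*d*exp(d) + 6*d - 12*exp(d))^3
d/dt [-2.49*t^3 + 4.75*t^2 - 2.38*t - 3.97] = -7.47*t^2 + 9.5*t - 2.38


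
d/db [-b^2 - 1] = -2*b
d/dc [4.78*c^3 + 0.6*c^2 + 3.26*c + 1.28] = 14.34*c^2 + 1.2*c + 3.26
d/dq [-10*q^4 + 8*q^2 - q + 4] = -40*q^3 + 16*q - 1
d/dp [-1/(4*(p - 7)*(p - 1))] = (p - 4)/(2*(p - 7)^2*(p - 1)^2)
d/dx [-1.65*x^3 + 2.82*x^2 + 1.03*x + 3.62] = -4.95*x^2 + 5.64*x + 1.03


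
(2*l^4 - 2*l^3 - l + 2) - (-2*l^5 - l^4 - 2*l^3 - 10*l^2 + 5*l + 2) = 2*l^5 + 3*l^4 + 10*l^2 - 6*l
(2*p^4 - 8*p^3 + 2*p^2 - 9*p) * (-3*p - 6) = -6*p^5 + 12*p^4 + 42*p^3 + 15*p^2 + 54*p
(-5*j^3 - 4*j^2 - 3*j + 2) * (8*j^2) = -40*j^5 - 32*j^4 - 24*j^3 + 16*j^2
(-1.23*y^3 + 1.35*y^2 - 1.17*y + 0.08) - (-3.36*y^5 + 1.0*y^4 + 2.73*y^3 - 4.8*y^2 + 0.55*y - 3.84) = 3.36*y^5 - 1.0*y^4 - 3.96*y^3 + 6.15*y^2 - 1.72*y + 3.92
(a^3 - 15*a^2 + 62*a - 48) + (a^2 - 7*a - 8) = a^3 - 14*a^2 + 55*a - 56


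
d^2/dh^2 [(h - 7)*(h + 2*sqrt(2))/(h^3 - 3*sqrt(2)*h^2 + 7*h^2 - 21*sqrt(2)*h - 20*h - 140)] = 2*(h^6 - 21*h^5 + 6*sqrt(2)*h^5 - 123*h^4 + 84*sqrt(2)*h^4 - 376*sqrt(2)*h^3 + 973*h^3 - 1554*sqrt(2)*h^2 + 2352*h^2 - 18312*h + 9408*sqrt(2)*h - 16688*sqrt(2) + 15680)/(h^9 - 9*sqrt(2)*h^8 + 21*h^8 - 189*sqrt(2)*h^7 + 141*h^7 - 1017*sqrt(2)*h^6 + 217*h^6 - 762*h^5 + 3339*sqrt(2)*h^5 + 462*h^4 + 41382*sqrt(2)*h^4 + 9640*h^3 + 29358*sqrt(2)*h^3 - 529200*sqrt(2)*h^2 - 126840*h^2 - 1234800*sqrt(2)*h - 1176000*h - 2744000)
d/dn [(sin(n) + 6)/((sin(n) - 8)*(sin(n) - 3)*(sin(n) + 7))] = 2*(-sin(n)^3 - 7*sin(n)^2 + 24*sin(n) + 243)*cos(n)/((sin(n) - 8)^2*(sin(n) - 3)^2*(sin(n) + 7)^2)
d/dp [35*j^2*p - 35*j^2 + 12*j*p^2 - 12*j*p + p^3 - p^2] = 35*j^2 + 24*j*p - 12*j + 3*p^2 - 2*p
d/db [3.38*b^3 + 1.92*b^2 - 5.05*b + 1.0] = 10.14*b^2 + 3.84*b - 5.05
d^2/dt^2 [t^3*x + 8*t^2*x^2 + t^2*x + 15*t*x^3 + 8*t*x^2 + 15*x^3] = 2*x*(3*t + 8*x + 1)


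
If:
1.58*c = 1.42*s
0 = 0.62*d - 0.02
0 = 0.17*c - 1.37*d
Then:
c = 0.26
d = 0.03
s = 0.29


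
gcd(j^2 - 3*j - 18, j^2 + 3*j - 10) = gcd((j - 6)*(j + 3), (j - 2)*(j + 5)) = 1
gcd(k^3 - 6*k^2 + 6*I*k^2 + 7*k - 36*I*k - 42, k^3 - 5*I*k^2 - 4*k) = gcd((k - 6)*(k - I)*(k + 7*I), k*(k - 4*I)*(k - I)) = k - I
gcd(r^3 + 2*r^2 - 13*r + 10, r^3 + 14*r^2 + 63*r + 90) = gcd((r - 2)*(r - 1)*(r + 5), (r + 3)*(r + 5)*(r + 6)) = r + 5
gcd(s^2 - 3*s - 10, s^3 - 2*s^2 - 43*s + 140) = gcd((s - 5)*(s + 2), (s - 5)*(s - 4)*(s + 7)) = s - 5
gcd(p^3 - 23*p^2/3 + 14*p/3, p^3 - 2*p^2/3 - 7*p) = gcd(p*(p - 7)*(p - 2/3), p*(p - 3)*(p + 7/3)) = p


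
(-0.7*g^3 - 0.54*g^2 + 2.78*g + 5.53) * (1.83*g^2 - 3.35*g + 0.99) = -1.281*g^5 + 1.3568*g^4 + 6.2034*g^3 + 0.272300000000003*g^2 - 15.7733*g + 5.4747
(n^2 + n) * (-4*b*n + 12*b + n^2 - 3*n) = -4*b*n^3 + 8*b*n^2 + 12*b*n + n^4 - 2*n^3 - 3*n^2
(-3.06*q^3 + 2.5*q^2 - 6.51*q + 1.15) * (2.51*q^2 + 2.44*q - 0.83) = -7.6806*q^5 - 1.1914*q^4 - 7.7003*q^3 - 15.0729*q^2 + 8.2093*q - 0.9545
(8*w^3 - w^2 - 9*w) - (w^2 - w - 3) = 8*w^3 - 2*w^2 - 8*w + 3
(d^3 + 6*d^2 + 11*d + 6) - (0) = d^3 + 6*d^2 + 11*d + 6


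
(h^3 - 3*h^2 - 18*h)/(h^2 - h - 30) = h*(h + 3)/(h + 5)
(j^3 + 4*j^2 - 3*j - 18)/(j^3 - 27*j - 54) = (j - 2)/(j - 6)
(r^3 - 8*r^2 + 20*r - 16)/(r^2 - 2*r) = r - 6 + 8/r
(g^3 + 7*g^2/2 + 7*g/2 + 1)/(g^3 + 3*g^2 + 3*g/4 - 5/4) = 2*(2*g^2 + 5*g + 2)/(4*g^2 + 8*g - 5)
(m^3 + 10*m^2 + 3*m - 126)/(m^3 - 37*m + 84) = (m + 6)/(m - 4)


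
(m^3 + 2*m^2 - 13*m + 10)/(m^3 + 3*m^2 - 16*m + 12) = (m + 5)/(m + 6)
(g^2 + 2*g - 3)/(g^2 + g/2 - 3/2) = 2*(g + 3)/(2*g + 3)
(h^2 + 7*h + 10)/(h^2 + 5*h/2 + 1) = 2*(h + 5)/(2*h + 1)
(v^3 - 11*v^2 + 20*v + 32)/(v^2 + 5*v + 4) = (v^2 - 12*v + 32)/(v + 4)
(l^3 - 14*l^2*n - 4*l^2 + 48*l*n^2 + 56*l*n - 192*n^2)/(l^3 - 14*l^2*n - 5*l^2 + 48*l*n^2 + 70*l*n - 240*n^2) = (l - 4)/(l - 5)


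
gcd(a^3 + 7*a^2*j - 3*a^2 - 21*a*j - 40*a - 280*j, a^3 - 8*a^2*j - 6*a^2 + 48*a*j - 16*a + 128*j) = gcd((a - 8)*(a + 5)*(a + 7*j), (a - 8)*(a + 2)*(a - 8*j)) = a - 8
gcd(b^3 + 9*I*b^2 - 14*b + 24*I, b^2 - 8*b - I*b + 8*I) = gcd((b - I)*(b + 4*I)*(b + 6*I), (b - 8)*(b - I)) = b - I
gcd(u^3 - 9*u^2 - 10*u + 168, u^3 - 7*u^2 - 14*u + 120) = u^2 - 2*u - 24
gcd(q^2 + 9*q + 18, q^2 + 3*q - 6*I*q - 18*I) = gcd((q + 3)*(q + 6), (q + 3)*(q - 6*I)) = q + 3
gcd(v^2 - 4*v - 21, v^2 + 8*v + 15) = v + 3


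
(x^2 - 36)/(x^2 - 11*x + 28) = (x^2 - 36)/(x^2 - 11*x + 28)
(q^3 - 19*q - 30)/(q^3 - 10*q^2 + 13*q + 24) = (q^3 - 19*q - 30)/(q^3 - 10*q^2 + 13*q + 24)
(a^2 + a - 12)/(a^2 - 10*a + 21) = (a + 4)/(a - 7)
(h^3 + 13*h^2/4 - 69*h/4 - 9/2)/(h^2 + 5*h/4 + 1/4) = (h^2 + 3*h - 18)/(h + 1)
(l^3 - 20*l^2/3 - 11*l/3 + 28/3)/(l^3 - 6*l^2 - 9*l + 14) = (l + 4/3)/(l + 2)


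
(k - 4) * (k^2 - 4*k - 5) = k^3 - 8*k^2 + 11*k + 20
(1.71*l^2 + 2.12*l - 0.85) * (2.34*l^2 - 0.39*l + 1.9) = 4.0014*l^4 + 4.2939*l^3 + 0.4332*l^2 + 4.3595*l - 1.615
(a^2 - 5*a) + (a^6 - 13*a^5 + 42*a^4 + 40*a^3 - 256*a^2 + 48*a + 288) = a^6 - 13*a^5 + 42*a^4 + 40*a^3 - 255*a^2 + 43*a + 288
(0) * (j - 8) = 0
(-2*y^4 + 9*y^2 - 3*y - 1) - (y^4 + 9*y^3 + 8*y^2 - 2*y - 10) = -3*y^4 - 9*y^3 + y^2 - y + 9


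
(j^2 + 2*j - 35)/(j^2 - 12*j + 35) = (j + 7)/(j - 7)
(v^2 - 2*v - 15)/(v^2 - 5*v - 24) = (v - 5)/(v - 8)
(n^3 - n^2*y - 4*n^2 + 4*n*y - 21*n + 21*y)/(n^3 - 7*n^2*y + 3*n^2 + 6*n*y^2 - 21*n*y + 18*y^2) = (7 - n)/(-n + 6*y)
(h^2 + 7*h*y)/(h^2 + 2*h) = (h + 7*y)/(h + 2)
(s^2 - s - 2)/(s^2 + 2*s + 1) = (s - 2)/(s + 1)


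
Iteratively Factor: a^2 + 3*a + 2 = (a + 2)*(a + 1)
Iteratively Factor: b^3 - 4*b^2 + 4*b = (b - 2)*(b^2 - 2*b) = (b - 2)^2*(b)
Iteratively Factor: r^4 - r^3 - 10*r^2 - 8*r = (r + 2)*(r^3 - 3*r^2 - 4*r) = (r + 1)*(r + 2)*(r^2 - 4*r) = (r - 4)*(r + 1)*(r + 2)*(r)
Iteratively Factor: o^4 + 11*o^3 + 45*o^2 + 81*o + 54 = (o + 3)*(o^3 + 8*o^2 + 21*o + 18) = (o + 2)*(o + 3)*(o^2 + 6*o + 9) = (o + 2)*(o + 3)^2*(o + 3)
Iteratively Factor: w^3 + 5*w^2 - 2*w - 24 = (w + 4)*(w^2 + w - 6) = (w + 3)*(w + 4)*(w - 2)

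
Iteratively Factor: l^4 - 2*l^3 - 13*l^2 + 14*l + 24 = (l + 1)*(l^3 - 3*l^2 - 10*l + 24) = (l - 4)*(l + 1)*(l^2 + l - 6) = (l - 4)*(l - 2)*(l + 1)*(l + 3)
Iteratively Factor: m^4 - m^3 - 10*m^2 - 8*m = (m + 2)*(m^3 - 3*m^2 - 4*m) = (m - 4)*(m + 2)*(m^2 + m) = m*(m - 4)*(m + 2)*(m + 1)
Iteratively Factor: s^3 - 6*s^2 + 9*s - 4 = (s - 1)*(s^2 - 5*s + 4) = (s - 4)*(s - 1)*(s - 1)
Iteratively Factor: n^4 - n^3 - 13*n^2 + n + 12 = (n - 1)*(n^3 - 13*n - 12) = (n - 1)*(n + 3)*(n^2 - 3*n - 4) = (n - 4)*(n - 1)*(n + 3)*(n + 1)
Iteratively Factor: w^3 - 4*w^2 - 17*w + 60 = (w - 5)*(w^2 + w - 12) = (w - 5)*(w - 3)*(w + 4)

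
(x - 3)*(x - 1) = x^2 - 4*x + 3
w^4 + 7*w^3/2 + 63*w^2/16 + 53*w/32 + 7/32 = (w + 1/4)*(w + 1/2)*(w + 1)*(w + 7/4)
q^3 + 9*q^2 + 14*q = q*(q + 2)*(q + 7)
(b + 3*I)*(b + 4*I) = b^2 + 7*I*b - 12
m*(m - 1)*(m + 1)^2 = m^4 + m^3 - m^2 - m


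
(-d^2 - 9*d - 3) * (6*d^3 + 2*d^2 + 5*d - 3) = -6*d^5 - 56*d^4 - 41*d^3 - 48*d^2 + 12*d + 9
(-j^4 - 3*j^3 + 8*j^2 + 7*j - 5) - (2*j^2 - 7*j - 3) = -j^4 - 3*j^3 + 6*j^2 + 14*j - 2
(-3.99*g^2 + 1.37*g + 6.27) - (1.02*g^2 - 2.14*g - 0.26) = -5.01*g^2 + 3.51*g + 6.53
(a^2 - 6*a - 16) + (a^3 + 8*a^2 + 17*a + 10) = a^3 + 9*a^2 + 11*a - 6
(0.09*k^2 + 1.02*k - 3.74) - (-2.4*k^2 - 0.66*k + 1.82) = 2.49*k^2 + 1.68*k - 5.56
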